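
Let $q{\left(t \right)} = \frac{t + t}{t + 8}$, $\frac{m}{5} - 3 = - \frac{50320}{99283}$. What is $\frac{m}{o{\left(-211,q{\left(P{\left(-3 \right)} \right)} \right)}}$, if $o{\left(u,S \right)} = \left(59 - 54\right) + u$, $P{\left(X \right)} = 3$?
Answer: $- \frac{1237645}{20452298} \approx -0.060514$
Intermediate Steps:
$m = \frac{1237645}{99283}$ ($m = 15 + 5 \left(- \frac{50320}{99283}\right) = 15 - \frac{251600}{99283} = \frac{1237645}{99283} \approx 12.466$)
$q{\left(t \right)} = \frac{2 t}{8 + t}$
$o{\left(u,S \right)} = 5 + u$
$\frac{m}{o{\left(-211,q{\left(P{\left(-3 \right)} \right)} \right)}} = \frac{1237645}{99283 \left(5 - 211\right)} = \frac{1237645}{99283 \left(-206\right)} = \frac{1237645}{99283} \left(- \frac{1}{206}\right) = - \frac{1237645}{20452298}$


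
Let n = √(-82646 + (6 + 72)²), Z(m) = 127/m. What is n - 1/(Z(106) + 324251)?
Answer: -106/34370733 + I*√76562 ≈ -3.084e-6 + 276.7*I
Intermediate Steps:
n = I*√76562 (n = √(-82646 + 78²) = √(-82646 + 6084) = √(-76562) = I*√76562 ≈ 276.7*I)
n - 1/(Z(106) + 324251) = I*√76562 - 1/(127/106 + 324251) = I*√76562 - 1/34370733/106 = I*√76562 - 1*106/34370733 = I*√76562 - 106/34370733 = -106/34370733 + I*√76562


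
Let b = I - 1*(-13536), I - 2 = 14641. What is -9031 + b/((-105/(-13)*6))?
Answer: -591467/70 ≈ -8449.5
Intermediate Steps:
I = 14643 (I = 2 + 14641 = 14643)
b = 28179 (b = 14643 - 1*(-13536) = 14643 + 13536 = 28179)
-9031 + b/((-105/(-13)*6)) = -9031 + 28179/((-105/(-13)*6)) = -9031 + 28179/((-105*(-1)/13*6)) = -9031 + 28179/((-7*(-15/13)*6)) = -9031 + 28179/(((105/13)*6)) = -9031 + 28179/(630/13) = -9031 + 28179*(13/630) = -9031 + 40703/70 = -591467/70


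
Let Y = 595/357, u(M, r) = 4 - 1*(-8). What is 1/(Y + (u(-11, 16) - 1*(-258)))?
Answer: 3/815 ≈ 0.0036810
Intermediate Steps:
u(M, r) = 12 (u(M, r) = 4 + 8 = 12)
Y = 5/3 (Y = 595*(1/357) = 5/3 ≈ 1.6667)
1/(Y + (u(-11, 16) - 1*(-258))) = 1/(5/3 + (12 - 1*(-258))) = 1/(5/3 + (12 + 258)) = 1/(5/3 + 270) = 1/(815/3) = 3/815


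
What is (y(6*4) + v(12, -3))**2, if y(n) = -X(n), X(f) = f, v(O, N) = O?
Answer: 144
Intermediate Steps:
y(n) = -n
(y(6*4) + v(12, -3))**2 = (-6*4 + 12)**2 = (-1*24 + 12)**2 = (-24 + 12)**2 = (-12)**2 = 144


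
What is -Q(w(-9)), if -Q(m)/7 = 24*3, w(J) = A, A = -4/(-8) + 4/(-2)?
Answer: 504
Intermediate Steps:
A = -3/2 (A = -4*(-1/8) + 4*(-1/2) = 1/2 - 2 = -3/2 ≈ -1.5000)
w(J) = -3/2
Q(m) = -504 (Q(m) = -168*3 = -7*72 = -504)
-Q(w(-9)) = -1*(-504) = 504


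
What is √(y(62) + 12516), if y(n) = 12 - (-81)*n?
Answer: 15*√78 ≈ 132.48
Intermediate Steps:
y(n) = 12 + 81*n
√(y(62) + 12516) = √((12 + 81*62) + 12516) = √((12 + 5022) + 12516) = √(5034 + 12516) = √17550 = 15*√78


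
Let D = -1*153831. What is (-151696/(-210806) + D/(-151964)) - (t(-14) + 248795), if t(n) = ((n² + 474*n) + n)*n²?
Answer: 16276795916508353/16017461492 ≈ 1.0162e+6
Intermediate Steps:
D = -153831
t(n) = n²*(n² + 475*n) (t(n) = (n² + 475*n)*n² = n²*(n² + 475*n))
(-151696/(-210806) + D/(-151964)) - (t(-14) + 248795) = (-151696/(-210806) - 153831/(-151964)) - ((-14)³*(475 - 14) + 248795) = (-151696*(-1/210806) - 153831*(-1/151964)) - (-2744*461 + 248795) = (75848/105403 + 153831/151964) - (-1264984 + 248795) = 27740414365/16017461492 - 1*(-1016189) = 27740414365/16017461492 + 1016189 = 16276795916508353/16017461492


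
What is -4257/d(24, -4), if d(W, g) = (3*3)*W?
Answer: -473/24 ≈ -19.708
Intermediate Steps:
d(W, g) = 9*W
-4257/d(24, -4) = -4257/(9*24) = -4257/216 = -4257*1/216 = -473/24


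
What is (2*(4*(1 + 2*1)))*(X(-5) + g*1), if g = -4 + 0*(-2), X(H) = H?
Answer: -216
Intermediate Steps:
g = -4 (g = -4 + 0 = -4)
(2*(4*(1 + 2*1)))*(X(-5) + g*1) = (2*(4*(1 + 2*1)))*(-5 - 4*1) = (2*(4*(1 + 2)))*(-5 - 4) = (2*(4*3))*(-9) = (2*12)*(-9) = 24*(-9) = -216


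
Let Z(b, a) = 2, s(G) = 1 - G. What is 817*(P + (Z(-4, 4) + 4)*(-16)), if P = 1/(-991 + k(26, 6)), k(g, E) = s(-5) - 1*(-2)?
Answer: -77099473/983 ≈ -78433.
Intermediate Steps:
k(g, E) = 8 (k(g, E) = (1 - 1*(-5)) - 1*(-2) = (1 + 5) + 2 = 6 + 2 = 8)
P = -1/983 (P = 1/(-991 + 8) = 1/(-983) = -1/983 ≈ -0.0010173)
817*(P + (Z(-4, 4) + 4)*(-16)) = 817*(-1/983 + (2 + 4)*(-16)) = 817*(-1/983 + 6*(-16)) = 817*(-1/983 - 96) = 817*(-94369/983) = -77099473/983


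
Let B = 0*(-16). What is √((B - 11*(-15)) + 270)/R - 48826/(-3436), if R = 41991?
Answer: 24413/1718 + √435/41991 ≈ 14.211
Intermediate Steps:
B = 0
√((B - 11*(-15)) + 270)/R - 48826/(-3436) = √((0 - 11*(-15)) + 270)/41991 - 48826/(-3436) = √((0 + 165) + 270)*(1/41991) - 48826*(-1/3436) = √(165 + 270)*(1/41991) + 24413/1718 = √435*(1/41991) + 24413/1718 = √435/41991 + 24413/1718 = 24413/1718 + √435/41991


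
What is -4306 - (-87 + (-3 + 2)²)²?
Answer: -11702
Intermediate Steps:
-4306 - (-87 + (-3 + 2)²)² = -4306 - (-87 + (-1)²)² = -4306 - (-87 + 1)² = -4306 - 1*(-86)² = -4306 - 1*7396 = -4306 - 7396 = -11702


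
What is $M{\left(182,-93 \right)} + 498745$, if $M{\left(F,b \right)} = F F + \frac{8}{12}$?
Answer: $\frac{1595609}{3} \approx 5.3187 \cdot 10^{5}$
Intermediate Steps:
$M{\left(F,b \right)} = \frac{2}{3} + F^{2}$ ($M{\left(F,b \right)} = F^{2} + 8 \cdot \frac{1}{12} = F^{2} + \frac{2}{3} = \frac{2}{3} + F^{2}$)
$M{\left(182,-93 \right)} + 498745 = \left(\frac{2}{3} + 182^{2}\right) + 498745 = \left(\frac{2}{3} + 33124\right) + 498745 = \frac{99374}{3} + 498745 = \frac{1595609}{3}$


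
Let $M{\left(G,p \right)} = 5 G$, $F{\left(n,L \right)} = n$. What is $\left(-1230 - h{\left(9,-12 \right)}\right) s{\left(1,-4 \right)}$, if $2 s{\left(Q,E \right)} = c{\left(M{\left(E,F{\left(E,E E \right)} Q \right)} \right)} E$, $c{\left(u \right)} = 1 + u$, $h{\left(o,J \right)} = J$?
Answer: $-46284$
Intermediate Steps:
$s{\left(Q,E \right)} = \frac{E \left(1 + 5 E\right)}{2}$ ($s{\left(Q,E \right)} = \frac{\left(1 + 5 E\right) E}{2} = \frac{E \left(1 + 5 E\right)}{2}$)
$\left(-1230 - h{\left(9,-12 \right)}\right) s{\left(1,-4 \right)} = \left(-1230 - -12\right) \frac{1}{2} \left(-4\right) \left(1 + 5 \left(-4\right)\right) = \left(-1230 + 12\right) \frac{1}{2} \left(-4\right) \left(1 - 20\right) = - 1218 \cdot \frac{1}{2} \left(-4\right) \left(-19\right) = \left(-1218\right) 38 = -46284$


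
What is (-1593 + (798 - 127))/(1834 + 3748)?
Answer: -461/2791 ≈ -0.16517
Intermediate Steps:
(-1593 + (798 - 127))/(1834 + 3748) = (-1593 + 671)/5582 = -922*1/5582 = -461/2791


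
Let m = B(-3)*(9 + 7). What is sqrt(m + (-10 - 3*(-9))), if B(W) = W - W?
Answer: sqrt(17) ≈ 4.1231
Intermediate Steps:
B(W) = 0
m = 0 (m = 0*(9 + 7) = 0*16 = 0)
sqrt(m + (-10 - 3*(-9))) = sqrt(0 + (-10 - 3*(-9))) = sqrt(0 + (-10 + 27)) = sqrt(0 + 17) = sqrt(17)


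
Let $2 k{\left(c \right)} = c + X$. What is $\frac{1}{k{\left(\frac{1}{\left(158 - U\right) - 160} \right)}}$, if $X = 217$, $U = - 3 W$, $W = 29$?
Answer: $\frac{85}{9223} \approx 0.0092161$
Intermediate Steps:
$U = -87$ ($U = \left(-3\right) 29 = -87$)
$k{\left(c \right)} = \frac{217}{2} + \frac{c}{2}$ ($k{\left(c \right)} = \frac{c + 217}{2} = \frac{217 + c}{2} = \frac{217}{2} + \frac{c}{2}$)
$\frac{1}{k{\left(\frac{1}{\left(158 - U\right) - 160} \right)}} = \frac{1}{\frac{217}{2} + \frac{1}{2 \left(\left(158 - -87\right) - 160\right)}} = \frac{1}{\frac{217}{2} + \frac{1}{2 \left(\left(158 + 87\right) - 160\right)}} = \frac{1}{\frac{217}{2} + \frac{1}{2 \left(245 - 160\right)}} = \frac{1}{\frac{217}{2} + \frac{1}{2 \cdot 85}} = \frac{1}{\frac{217}{2} + \frac{1}{2} \cdot \frac{1}{85}} = \frac{1}{\frac{217}{2} + \frac{1}{170}} = \frac{1}{\frac{9223}{85}} = \frac{85}{9223}$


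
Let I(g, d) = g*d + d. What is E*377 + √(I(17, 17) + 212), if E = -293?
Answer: -110461 + √518 ≈ -1.1044e+5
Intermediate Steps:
I(g, d) = d + d*g (I(g, d) = d*g + d = d + d*g)
E*377 + √(I(17, 17) + 212) = -293*377 + √(17*(1 + 17) + 212) = -110461 + √(17*18 + 212) = -110461 + √(306 + 212) = -110461 + √518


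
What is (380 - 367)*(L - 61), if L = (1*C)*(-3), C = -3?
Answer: -676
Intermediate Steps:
L = 9 (L = (1*(-3))*(-3) = -3*(-3) = 9)
(380 - 367)*(L - 61) = (380 - 367)*(9 - 61) = 13*(-52) = -676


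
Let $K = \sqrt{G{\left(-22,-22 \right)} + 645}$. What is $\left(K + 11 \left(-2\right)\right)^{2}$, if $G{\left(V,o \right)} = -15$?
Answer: $1114 - 132 \sqrt{70} \approx 9.6088$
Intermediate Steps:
$K = 3 \sqrt{70}$ ($K = \sqrt{-15 + 645} = \sqrt{630} = 3 \sqrt{70} \approx 25.1$)
$\left(K + 11 \left(-2\right)\right)^{2} = \left(3 \sqrt{70} + 11 \left(-2\right)\right)^{2} = \left(3 \sqrt{70} - 22\right)^{2} = \left(-22 + 3 \sqrt{70}\right)^{2}$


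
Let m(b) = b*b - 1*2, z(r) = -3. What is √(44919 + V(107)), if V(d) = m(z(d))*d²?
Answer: √125062 ≈ 353.64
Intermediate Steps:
m(b) = -2 + b² (m(b) = b² - 2 = -2 + b²)
V(d) = 7*d² (V(d) = (-2 + (-3)²)*d² = (-2 + 9)*d² = 7*d²)
√(44919 + V(107)) = √(44919 + 7*107²) = √(44919 + 7*11449) = √(44919 + 80143) = √125062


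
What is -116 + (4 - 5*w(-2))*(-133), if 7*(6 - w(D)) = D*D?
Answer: 2962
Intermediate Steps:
w(D) = 6 - D²/7 (w(D) = 6 - D*D/7 = 6 - D²/7)
-116 + (4 - 5*w(-2))*(-133) = -116 + (4 - 5*(6 - ⅐*(-2)²))*(-133) = -116 + (4 - 5*(6 - ⅐*4))*(-133) = -116 + (4 - 5*(6 - 4/7))*(-133) = -116 + (4 - 5*38/7)*(-133) = -116 + (4 - 190/7)*(-133) = -116 - 162/7*(-133) = -116 + 3078 = 2962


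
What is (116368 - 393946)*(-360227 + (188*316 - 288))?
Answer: 83580678846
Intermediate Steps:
(116368 - 393946)*(-360227 + (188*316 - 288)) = -277578*(-360227 + (59408 - 288)) = -277578*(-360227 + 59120) = -277578*(-301107) = 83580678846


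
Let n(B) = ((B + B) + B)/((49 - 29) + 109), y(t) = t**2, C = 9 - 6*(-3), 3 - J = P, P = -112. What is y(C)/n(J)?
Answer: 31347/115 ≈ 272.58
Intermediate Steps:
J = 115 (J = 3 - 1*(-112) = 3 + 112 = 115)
C = 27 (C = 9 + 18 = 27)
n(B) = B/43 (n(B) = (2*B + B)/(20 + 109) = (3*B)/129 = (3*B)*(1/129) = B/43)
y(C)/n(J) = 27**2/(((1/43)*115)) = 729/(115/43) = 729*(43/115) = 31347/115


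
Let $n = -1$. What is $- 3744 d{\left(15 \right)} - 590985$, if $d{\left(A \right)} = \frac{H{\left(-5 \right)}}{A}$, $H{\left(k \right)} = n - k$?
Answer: $- \frac{2959917}{5} \approx -5.9198 \cdot 10^{5}$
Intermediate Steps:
$H{\left(k \right)} = -1 - k$
$d{\left(A \right)} = \frac{4}{A}$ ($d{\left(A \right)} = \frac{-1 - -5}{A} = \frac{-1 + 5}{A} = \frac{4}{A}$)
$- 3744 d{\left(15 \right)} - 590985 = - 3744 \cdot \frac{4}{15} - 590985 = - 3744 \cdot 4 \cdot \frac{1}{15} - 590985 = \left(-3744\right) \frac{4}{15} - 590985 = - \frac{4992}{5} - 590985 = - \frac{2959917}{5}$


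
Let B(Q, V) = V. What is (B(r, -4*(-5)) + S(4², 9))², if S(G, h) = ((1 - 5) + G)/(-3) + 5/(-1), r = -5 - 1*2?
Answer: 121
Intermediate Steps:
r = -7 (r = -5 - 2 = -7)
S(G, h) = -11/3 - G/3 (S(G, h) = (-4 + G)*(-⅓) + 5*(-1) = (4/3 - G/3) - 5 = -11/3 - G/3)
(B(r, -4*(-5)) + S(4², 9))² = (-4*(-5) + (-11/3 - ⅓*4²))² = (20 + (-11/3 - ⅓*16))² = (20 + (-11/3 - 16/3))² = (20 - 9)² = 11² = 121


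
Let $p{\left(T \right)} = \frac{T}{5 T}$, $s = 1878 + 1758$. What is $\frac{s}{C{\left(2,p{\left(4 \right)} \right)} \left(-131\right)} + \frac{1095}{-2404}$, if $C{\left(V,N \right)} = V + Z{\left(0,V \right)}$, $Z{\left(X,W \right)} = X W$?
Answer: $- \frac{4513917}{314924} \approx -14.333$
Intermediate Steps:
$s = 3636$
$p{\left(T \right)} = \frac{1}{5}$ ($p{\left(T \right)} = T \frac{1}{5 T} = \frac{1}{5}$)
$Z{\left(X,W \right)} = W X$
$C{\left(V,N \right)} = V$ ($C{\left(V,N \right)} = V + V 0 = V + 0 = V$)
$\frac{s}{C{\left(2,p{\left(4 \right)} \right)} \left(-131\right)} + \frac{1095}{-2404} = \frac{3636}{2 \left(-131\right)} + \frac{1095}{-2404} = \frac{3636}{-262} + 1095 \left(- \frac{1}{2404}\right) = 3636 \left(- \frac{1}{262}\right) - \frac{1095}{2404} = - \frac{1818}{131} - \frac{1095}{2404} = - \frac{4513917}{314924}$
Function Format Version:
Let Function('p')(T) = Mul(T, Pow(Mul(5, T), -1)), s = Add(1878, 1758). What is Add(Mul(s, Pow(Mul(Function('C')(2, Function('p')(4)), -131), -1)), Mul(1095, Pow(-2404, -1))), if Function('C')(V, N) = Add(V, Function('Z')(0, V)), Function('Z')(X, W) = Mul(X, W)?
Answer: Rational(-4513917, 314924) ≈ -14.333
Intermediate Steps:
s = 3636
Function('p')(T) = Rational(1, 5) (Function('p')(T) = Mul(T, Mul(Rational(1, 5), Pow(T, -1))) = Rational(1, 5))
Function('Z')(X, W) = Mul(W, X)
Function('C')(V, N) = V (Function('C')(V, N) = Add(V, Mul(V, 0)) = Add(V, 0) = V)
Add(Mul(s, Pow(Mul(Function('C')(2, Function('p')(4)), -131), -1)), Mul(1095, Pow(-2404, -1))) = Add(Mul(3636, Pow(Mul(2, -131), -1)), Mul(1095, Pow(-2404, -1))) = Add(Mul(3636, Pow(-262, -1)), Mul(1095, Rational(-1, 2404))) = Add(Mul(3636, Rational(-1, 262)), Rational(-1095, 2404)) = Add(Rational(-1818, 131), Rational(-1095, 2404)) = Rational(-4513917, 314924)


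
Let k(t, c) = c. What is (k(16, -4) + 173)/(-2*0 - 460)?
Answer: -169/460 ≈ -0.36739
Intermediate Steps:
(k(16, -4) + 173)/(-2*0 - 460) = (-4 + 173)/(-2*0 - 460) = 169/(0 - 460) = 169/(-460) = 169*(-1/460) = -169/460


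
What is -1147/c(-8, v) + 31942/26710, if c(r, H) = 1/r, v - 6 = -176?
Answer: 122561451/13355 ≈ 9177.2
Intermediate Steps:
v = -170 (v = 6 - 176 = -170)
-1147/c(-8, v) + 31942/26710 = -1147/(1/(-8)) + 31942/26710 = -1147/(-⅛) + 31942*(1/26710) = -1147*(-8) + 15971/13355 = 9176 + 15971/13355 = 122561451/13355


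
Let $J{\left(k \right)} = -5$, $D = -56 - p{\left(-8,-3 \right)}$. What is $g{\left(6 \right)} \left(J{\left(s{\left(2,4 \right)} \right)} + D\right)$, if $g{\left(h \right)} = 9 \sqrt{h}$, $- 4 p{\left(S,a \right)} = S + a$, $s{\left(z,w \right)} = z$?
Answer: $- \frac{2295 \sqrt{6}}{4} \approx -1405.4$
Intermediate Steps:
$p{\left(S,a \right)} = - \frac{S}{4} - \frac{a}{4}$ ($p{\left(S,a \right)} = - \frac{S + a}{4} = - \frac{S}{4} - \frac{a}{4}$)
$D = - \frac{235}{4}$ ($D = -56 - \left(\left(- \frac{1}{4}\right) \left(-8\right) - - \frac{3}{4}\right) = -56 - \left(2 + \frac{3}{4}\right) = -56 - \frac{11}{4} = - \frac{235}{4} \approx -58.75$)
$g{\left(6 \right)} \left(J{\left(s{\left(2,4 \right)} \right)} + D\right) = 9 \sqrt{6} \left(-5 - \frac{235}{4}\right) = 9 \sqrt{6} \left(- \frac{255}{4}\right) = - \frac{2295 \sqrt{6}}{4}$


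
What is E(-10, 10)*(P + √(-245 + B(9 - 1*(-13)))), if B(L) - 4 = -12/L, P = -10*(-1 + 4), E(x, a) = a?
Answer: -300 + 10*I*√29227/11 ≈ -300.0 + 155.42*I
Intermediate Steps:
P = -30 (P = -10*3 = -30)
B(L) = 4 - 12/L
E(-10, 10)*(P + √(-245 + B(9 - 1*(-13)))) = 10*(-30 + √(-245 + (4 - 12/(9 - 1*(-13))))) = 10*(-30 + √(-245 + (4 - 12/(9 + 13)))) = 10*(-30 + √(-245 + (4 - 12/22))) = 10*(-30 + √(-245 + (4 - 12*1/22))) = 10*(-30 + √(-245 + (4 - 6/11))) = 10*(-30 + √(-245 + 38/11)) = 10*(-30 + √(-2657/11)) = 10*(-30 + I*√29227/11) = -300 + 10*I*√29227/11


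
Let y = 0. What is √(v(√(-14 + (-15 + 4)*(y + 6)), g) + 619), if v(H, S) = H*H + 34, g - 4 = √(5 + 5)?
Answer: √573 ≈ 23.937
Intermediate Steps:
g = 4 + √10 (g = 4 + √(5 + 5) = 4 + √10 ≈ 7.1623)
v(H, S) = 34 + H² (v(H, S) = H² + 34 = 34 + H²)
√(v(√(-14 + (-15 + 4)*(y + 6)), g) + 619) = √((34 + (√(-14 + (-15 + 4)*(0 + 6)))²) + 619) = √((34 + (√(-14 - 11*6))²) + 619) = √((34 + (√(-14 - 66))²) + 619) = √((34 + (√(-80))²) + 619) = √((34 + (4*I*√5)²) + 619) = √((34 - 80) + 619) = √(-46 + 619) = √573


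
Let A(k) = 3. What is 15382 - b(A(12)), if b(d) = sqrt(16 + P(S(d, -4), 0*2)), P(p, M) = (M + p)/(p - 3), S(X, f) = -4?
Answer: 15382 - 2*sqrt(203)/7 ≈ 15378.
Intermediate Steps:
P(p, M) = (M + p)/(-3 + p)
b(d) = 2*sqrt(203)/7 (b(d) = sqrt(16 + (0*2 - 4)/(-3 - 4)) = sqrt(16 + (0 - 4)/(-7)) = sqrt(16 - 1/7*(-4)) = sqrt(16 + 4/7) = sqrt(116/7) = 2*sqrt(203)/7)
15382 - b(A(12)) = 15382 - 2*sqrt(203)/7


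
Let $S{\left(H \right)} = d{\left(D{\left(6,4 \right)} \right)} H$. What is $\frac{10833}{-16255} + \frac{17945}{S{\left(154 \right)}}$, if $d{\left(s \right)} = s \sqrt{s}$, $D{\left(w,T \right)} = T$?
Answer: $\frac{278349719}{20026160} \approx 13.899$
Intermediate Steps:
$d{\left(s \right)} = s^{\frac{3}{2}}$
$S{\left(H \right)} = 8 H$ ($S{\left(H \right)} = 4^{\frac{3}{2}} H = 8 H$)
$\frac{10833}{-16255} + \frac{17945}{S{\left(154 \right)}} = \frac{10833}{-16255} + \frac{17945}{8 \cdot 154} = 10833 \left(- \frac{1}{16255}\right) + \frac{17945}{1232} = - \frac{10833}{16255} + 17945 \cdot \frac{1}{1232} = - \frac{10833}{16255} + \frac{17945}{1232} = \frac{278349719}{20026160}$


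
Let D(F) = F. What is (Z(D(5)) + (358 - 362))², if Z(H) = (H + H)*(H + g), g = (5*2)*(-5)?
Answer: 206116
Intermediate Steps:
g = -50 (g = 10*(-5) = -50)
Z(H) = 2*H*(-50 + H) (Z(H) = (H + H)*(H - 50) = (2*H)*(-50 + H) = 2*H*(-50 + H))
(Z(D(5)) + (358 - 362))² = (2*5*(-50 + 5) + (358 - 362))² = (2*5*(-45) - 4)² = (-450 - 4)² = (-454)² = 206116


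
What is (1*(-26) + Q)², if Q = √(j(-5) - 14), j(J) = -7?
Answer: (26 - I*√21)² ≈ 655.0 - 238.29*I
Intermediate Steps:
Q = I*√21 (Q = √(-7 - 14) = √(-21) = I*√21 ≈ 4.5826*I)
(1*(-26) + Q)² = (1*(-26) + I*√21)² = (-26 + I*√21)²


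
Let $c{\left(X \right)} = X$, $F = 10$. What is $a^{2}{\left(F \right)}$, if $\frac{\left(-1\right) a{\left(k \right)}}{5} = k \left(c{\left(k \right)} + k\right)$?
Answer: $1000000$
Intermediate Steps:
$a{\left(k \right)} = - 10 k^{2}$ ($a{\left(k \right)} = - 5 k \left(k + k\right) = - 5 k 2 k = - 5 \cdot 2 k^{2} = - 10 k^{2}$)
$a^{2}{\left(F \right)} = \left(- 10 \cdot 10^{2}\right)^{2} = \left(\left(-10\right) 100\right)^{2} = \left(-1000\right)^{2} = 1000000$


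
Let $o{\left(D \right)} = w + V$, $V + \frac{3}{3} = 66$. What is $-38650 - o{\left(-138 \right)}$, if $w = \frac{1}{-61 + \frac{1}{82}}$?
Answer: $- \frac{193613633}{5001} \approx -38715.0$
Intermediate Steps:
$w = - \frac{82}{5001}$ ($w = \frac{1}{-61 + \frac{1}{82}} = \frac{1}{- \frac{5001}{82}} = - \frac{82}{5001} \approx -0.016397$)
$V = 65$ ($V = -1 + 66 = 65$)
$o{\left(D \right)} = \frac{324983}{5001}$ ($o{\left(D \right)} = - \frac{82}{5001} + 65 = \frac{324983}{5001}$)
$-38650 - o{\left(-138 \right)} = -38650 - \frac{324983}{5001} = - \frac{193613633}{5001}$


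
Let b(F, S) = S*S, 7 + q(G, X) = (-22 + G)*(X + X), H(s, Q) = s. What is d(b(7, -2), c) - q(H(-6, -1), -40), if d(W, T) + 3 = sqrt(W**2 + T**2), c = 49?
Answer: -2236 + sqrt(2417) ≈ -2186.8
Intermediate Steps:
q(G, X) = -7 + 2*X*(-22 + G) (q(G, X) = -7 + (-22 + G)*(X + X) = -7 + (-22 + G)*(2*X) = -7 + 2*X*(-22 + G))
b(F, S) = S**2
d(W, T) = -3 + sqrt(T**2 + W**2) (d(W, T) = -3 + sqrt(W**2 + T**2) = -3 + sqrt(T**2 + W**2))
d(b(7, -2), c) - q(H(-6, -1), -40) = (-3 + sqrt(49**2 + ((-2)**2)**2)) - (-7 - 44*(-40) + 2*(-6)*(-40)) = (-3 + sqrt(2401 + 4**2)) - (-7 + 1760 + 480) = (-3 + sqrt(2401 + 16)) - 1*2233 = (-3 + sqrt(2417)) - 2233 = -2236 + sqrt(2417)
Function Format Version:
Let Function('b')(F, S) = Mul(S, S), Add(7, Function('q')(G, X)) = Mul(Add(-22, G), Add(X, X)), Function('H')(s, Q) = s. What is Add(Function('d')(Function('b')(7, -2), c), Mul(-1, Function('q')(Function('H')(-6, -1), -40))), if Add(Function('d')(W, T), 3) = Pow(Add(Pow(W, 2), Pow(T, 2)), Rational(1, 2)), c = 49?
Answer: Add(-2236, Pow(2417, Rational(1, 2))) ≈ -2186.8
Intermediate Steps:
Function('q')(G, X) = Add(-7, Mul(2, X, Add(-22, G))) (Function('q')(G, X) = Add(-7, Mul(Add(-22, G), Add(X, X))) = Add(-7, Mul(Add(-22, G), Mul(2, X))) = Add(-7, Mul(2, X, Add(-22, G))))
Function('b')(F, S) = Pow(S, 2)
Function('d')(W, T) = Add(-3, Pow(Add(Pow(T, 2), Pow(W, 2)), Rational(1, 2))) (Function('d')(W, T) = Add(-3, Pow(Add(Pow(W, 2), Pow(T, 2)), Rational(1, 2))) = Add(-3, Pow(Add(Pow(T, 2), Pow(W, 2)), Rational(1, 2))))
Add(Function('d')(Function('b')(7, -2), c), Mul(-1, Function('q')(Function('H')(-6, -1), -40))) = Add(Add(-3, Pow(Add(Pow(49, 2), Pow(Pow(-2, 2), 2)), Rational(1, 2))), Mul(-1, Add(-7, Mul(-44, -40), Mul(2, -6, -40)))) = Add(Add(-3, Pow(Add(2401, Pow(4, 2)), Rational(1, 2))), Mul(-1, Add(-7, 1760, 480))) = Add(Add(-3, Pow(Add(2401, 16), Rational(1, 2))), Mul(-1, 2233)) = Add(Add(-3, Pow(2417, Rational(1, 2))), -2233) = Add(-2236, Pow(2417, Rational(1, 2)))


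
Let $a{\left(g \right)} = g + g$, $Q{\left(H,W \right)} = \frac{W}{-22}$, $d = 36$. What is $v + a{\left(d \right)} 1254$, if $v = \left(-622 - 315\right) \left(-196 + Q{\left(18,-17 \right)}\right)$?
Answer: $\frac{6010751}{22} \approx 2.7322 \cdot 10^{5}$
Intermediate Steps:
$Q{\left(H,W \right)} = - \frac{W}{22}$ ($Q{\left(H,W \right)} = W \left(- \frac{1}{22}\right) = - \frac{W}{22}$)
$a{\left(g \right)} = 2 g$
$v = \frac{4024415}{22}$ ($v = \left(-622 - 315\right) \left(-196 - - \frac{17}{22}\right) = - 937 \left(-196 + \frac{17}{22}\right) = \left(-937\right) \left(- \frac{4295}{22}\right) = \frac{4024415}{22} \approx 1.8293 \cdot 10^{5}$)
$v + a{\left(d \right)} 1254 = \frac{4024415}{22} + 2 \cdot 36 \cdot 1254 = \frac{4024415}{22} + 72 \cdot 1254 = \frac{4024415}{22} + 90288 = \frac{6010751}{22}$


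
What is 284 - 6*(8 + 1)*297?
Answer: -15754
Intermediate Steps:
284 - 6*(8 + 1)*297 = 284 - 6*9*297 = 284 - 54*297 = 284 - 16038 = -15754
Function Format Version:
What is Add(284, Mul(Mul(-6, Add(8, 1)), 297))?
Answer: -15754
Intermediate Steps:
Add(284, Mul(Mul(-6, Add(8, 1)), 297)) = Add(284, Mul(Mul(-6, 9), 297)) = Add(284, Mul(-54, 297)) = Add(284, -16038) = -15754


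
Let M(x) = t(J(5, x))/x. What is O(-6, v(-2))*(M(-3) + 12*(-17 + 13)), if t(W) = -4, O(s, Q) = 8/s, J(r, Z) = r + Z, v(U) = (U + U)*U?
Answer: 560/9 ≈ 62.222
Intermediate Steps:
v(U) = 2*U**2 (v(U) = (2*U)*U = 2*U**2)
J(r, Z) = Z + r
M(x) = -4/x
O(-6, v(-2))*(M(-3) + 12*(-17 + 13)) = (8/(-6))*(-4/(-3) + 12*(-17 + 13)) = (8*(-1/6))*(-4*(-1/3) + 12*(-4)) = -4*(4/3 - 48)/3 = -4/3*(-140/3) = 560/9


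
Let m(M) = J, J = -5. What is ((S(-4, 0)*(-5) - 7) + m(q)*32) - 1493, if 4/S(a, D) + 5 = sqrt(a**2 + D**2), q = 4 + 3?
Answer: -1640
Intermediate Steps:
q = 7
S(a, D) = 4/(-5 + sqrt(D**2 + a**2)) (S(a, D) = 4/(-5 + sqrt(a**2 + D**2)) = 4/(-5 + sqrt(D**2 + a**2)))
m(M) = -5
((S(-4, 0)*(-5) - 7) + m(q)*32) - 1493 = (((4/(-5 + sqrt(0**2 + (-4)**2)))*(-5) - 7) - 5*32) - 1493 = (((4/(-5 + sqrt(0 + 16)))*(-5) - 7) - 160) - 1493 = (((4/(-5 + sqrt(16)))*(-5) - 7) - 160) - 1493 = (((4/(-5 + 4))*(-5) - 7) - 160) - 1493 = (((4/(-1))*(-5) - 7) - 160) - 1493 = (((4*(-1))*(-5) - 7) - 160) - 1493 = ((-4*(-5) - 7) - 160) - 1493 = ((20 - 7) - 160) - 1493 = (13 - 160) - 1493 = -147 - 1493 = -1640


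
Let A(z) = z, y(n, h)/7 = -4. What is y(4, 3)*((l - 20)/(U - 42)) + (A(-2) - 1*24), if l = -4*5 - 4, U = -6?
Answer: -155/3 ≈ -51.667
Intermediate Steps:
y(n, h) = -28 (y(n, h) = 7*(-4) = -28)
l = -24 (l = -20 - 4 = -24)
y(4, 3)*((l - 20)/(U - 42)) + (A(-2) - 1*24) = -28*(-24 - 20)/(-6 - 42) + (-2 - 1*24) = -(-1232)/(-48) + (-2 - 24) = -(-1232)*(-1)/48 - 26 = -28*11/12 - 26 = -77/3 - 26 = -155/3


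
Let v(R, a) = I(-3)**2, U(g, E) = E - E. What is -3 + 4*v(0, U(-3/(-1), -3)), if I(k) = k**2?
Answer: 321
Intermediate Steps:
U(g, E) = 0
v(R, a) = 81 (v(R, a) = ((-3)**2)**2 = 9**2 = 81)
-3 + 4*v(0, U(-3/(-1), -3)) = -3 + 4*81 = -3 + 324 = 321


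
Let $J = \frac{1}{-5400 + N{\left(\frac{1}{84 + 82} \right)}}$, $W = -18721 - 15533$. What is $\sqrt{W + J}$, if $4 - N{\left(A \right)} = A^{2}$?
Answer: $\frac{i \sqrt{84148237940065849442}}{49564059} \approx 185.08 i$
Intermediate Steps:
$N{\left(A \right)} = 4 - A^{2}$
$W = -34254$ ($W = -18721 - 15533 = -34254$)
$J = - \frac{27556}{148692177}$ ($J = \frac{1}{-5400 + \left(4 - \left(\frac{1}{84 + 82}\right)^{2}\right)} = \frac{1}{-5400 + \left(4 - \left(\frac{1}{166}\right)^{2}\right)} = \frac{1}{-5400 + \left(4 - \frac{1}{27556}\right)} = \frac{1}{-5400 + \frac{110223}{27556}} = \frac{1}{- \frac{148692177}{27556}} = - \frac{27556}{148692177} \approx -0.00018532$)
$\sqrt{W + J} = \sqrt{-34254 - \frac{27556}{148692177}} = \sqrt{- \frac{5093301858514}{148692177}} = \frac{i \sqrt{84148237940065849442}}{49564059}$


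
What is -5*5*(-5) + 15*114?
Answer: 1835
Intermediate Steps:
-5*5*(-5) + 15*114 = -25*(-5) + 1710 = 125 + 1710 = 1835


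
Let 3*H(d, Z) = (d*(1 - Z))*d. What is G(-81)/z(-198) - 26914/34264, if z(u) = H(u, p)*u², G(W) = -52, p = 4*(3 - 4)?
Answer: -1077228403387/1371410903610 ≈ -0.78549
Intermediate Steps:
p = -4 (p = 4*(-1) = -4)
H(d, Z) = d²*(1 - Z)/3 (H(d, Z) = ((d*(1 - Z))*d)/3 = (d²*(1 - Z))/3 = d²*(1 - Z)/3)
z(u) = 5*u⁴/3 (z(u) = (u²*(1 - 1*(-4))/3)*u² = (u²*(1 + 4)/3)*u² = ((⅓)*u²*5)*u² = (5*u²/3)*u² = 5*u⁴/3)
G(-81)/z(-198) - 26914/34264 = -52/((5/3)*(-198)⁴) - 26914/34264 = -52/((5/3)*1536953616) - 26914*1/34264 = -52/2561589360 - 13457/17132 = -52*1/2561589360 - 13457/17132 = -13/640397340 - 13457/17132 = -1077228403387/1371410903610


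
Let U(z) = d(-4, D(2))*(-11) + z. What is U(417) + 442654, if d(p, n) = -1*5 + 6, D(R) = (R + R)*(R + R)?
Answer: 443060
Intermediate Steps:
D(R) = 4*R² (D(R) = (2*R)*(2*R) = 4*R²)
d(p, n) = 1 (d(p, n) = -5 + 6 = 1)
U(z) = -11 + z (U(z) = 1*(-11) + z = -11 + z)
U(417) + 442654 = (-11 + 417) + 442654 = 406 + 442654 = 443060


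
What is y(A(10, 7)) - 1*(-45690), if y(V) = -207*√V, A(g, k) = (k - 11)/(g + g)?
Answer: 45690 - 207*I*√5/5 ≈ 45690.0 - 92.573*I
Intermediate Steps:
A(g, k) = (-11 + k)/(2*g) (A(g, k) = (-11 + k)/((2*g)) = (-11 + k)*(1/(2*g)) = (-11 + k)/(2*g))
y(A(10, 7)) - 1*(-45690) = -207*√5*√(-11 + 7)/10 - 1*(-45690) = -207*I*√5/5 + 45690 = 45690 - 207*I*√5/5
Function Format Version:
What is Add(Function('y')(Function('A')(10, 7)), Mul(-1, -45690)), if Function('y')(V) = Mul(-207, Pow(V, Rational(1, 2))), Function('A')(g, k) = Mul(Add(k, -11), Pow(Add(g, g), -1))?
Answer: Add(45690, Mul(Rational(-207, 5), I, Pow(5, Rational(1, 2)))) ≈ Add(45690., Mul(-92.573, I))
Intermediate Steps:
Function('A')(g, k) = Mul(Rational(1, 2), Pow(g, -1), Add(-11, k)) (Function('A')(g, k) = Mul(Add(-11, k), Pow(Mul(2, g), -1)) = Mul(Add(-11, k), Mul(Rational(1, 2), Pow(g, -1))) = Mul(Rational(1, 2), Pow(g, -1), Add(-11, k)))
Add(Function('y')(Function('A')(10, 7)), Mul(-1, -45690)) = Add(Mul(-207, Pow(Mul(Rational(1, 2), Pow(10, -1), Add(-11, 7)), Rational(1, 2))), Mul(-1, -45690)) = Add(Mul(-207, Pow(Mul(Rational(1, 2), Rational(1, 10), -4), Rational(1, 2))), 45690) = Add(Mul(-207, Pow(Rational(-1, 5), Rational(1, 2))), 45690) = Add(Mul(-207, Mul(Rational(1, 5), I, Pow(5, Rational(1, 2)))), 45690) = Add(Mul(Rational(-207, 5), I, Pow(5, Rational(1, 2))), 45690) = Add(45690, Mul(Rational(-207, 5), I, Pow(5, Rational(1, 2))))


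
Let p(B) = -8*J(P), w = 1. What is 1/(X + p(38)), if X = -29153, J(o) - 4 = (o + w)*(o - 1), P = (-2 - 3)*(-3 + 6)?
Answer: -1/30977 ≈ -3.2282e-5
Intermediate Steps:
P = -15 (P = -5*3 = -15)
J(o) = 4 + (1 + o)*(-1 + o) (J(o) = 4 + (o + 1)*(o - 1) = 4 + (1 + o)*(-1 + o))
p(B) = -1824 (p(B) = -8*(3 + (-15)²) = -8*(3 + 225) = -8*228 = -1824)
1/(X + p(38)) = 1/(-29153 - 1824) = 1/(-30977) = -1/30977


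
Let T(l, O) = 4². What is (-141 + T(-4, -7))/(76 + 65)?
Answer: -125/141 ≈ -0.88653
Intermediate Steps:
T(l, O) = 16
(-141 + T(-4, -7))/(76 + 65) = (-141 + 16)/(76 + 65) = -125/141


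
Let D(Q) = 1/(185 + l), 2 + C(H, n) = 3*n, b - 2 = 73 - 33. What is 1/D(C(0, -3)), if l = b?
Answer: 227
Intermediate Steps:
b = 42 (b = 2 + (73 - 33) = 2 + 40 = 42)
C(H, n) = -2 + 3*n
l = 42
D(Q) = 1/227 (D(Q) = 1/(185 + 42) = 1/227)
1/D(C(0, -3)) = 1/(1/227) = 227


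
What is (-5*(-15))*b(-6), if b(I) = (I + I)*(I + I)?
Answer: 10800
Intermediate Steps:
b(I) = 4*I² (b(I) = (2*I)*(2*I) = 4*I²)
(-5*(-15))*b(-6) = (-5*(-15))*(4*(-6)²) = 75*(4*36) = 75*144 = 10800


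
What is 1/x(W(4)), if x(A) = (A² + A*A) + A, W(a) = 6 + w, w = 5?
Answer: 1/253 ≈ 0.0039526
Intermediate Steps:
W(a) = 11 (W(a) = 6 + 5 = 11)
x(A) = A + 2*A² (x(A) = (A² + A²) + A = 2*A² + A = A + 2*A²)
1/x(W(4)) = 1/(11*(1 + 2*11)) = 1/(11*(1 + 22)) = 1/(11*23) = 1/253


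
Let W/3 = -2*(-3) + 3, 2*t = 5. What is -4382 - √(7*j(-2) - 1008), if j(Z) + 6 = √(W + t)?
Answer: -4382 - I*√(4200 - 14*√118)/2 ≈ -4382.0 - 31.812*I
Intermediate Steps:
t = 5/2 (t = (½)*5 = 5/2 ≈ 2.5000)
W = 27 (W = 3*(-2*(-3) + 3) = 3*(6 + 3) = 3*9 = 27)
j(Z) = -6 + √118/2 (j(Z) = -6 + √(27 + 5/2) = -6 + √(59/2) = -6 + √118/2)
-4382 - √(7*j(-2) - 1008) = -4382 - √(7*(-6 + √118/2) - 1008) = -4382 - √((-42 + 7*√118/2) - 1008) = -4382 - √(-1050 + 7*√118/2)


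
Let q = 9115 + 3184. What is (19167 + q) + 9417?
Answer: 40883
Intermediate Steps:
q = 12299
(19167 + q) + 9417 = (19167 + 12299) + 9417 = 31466 + 9417 = 40883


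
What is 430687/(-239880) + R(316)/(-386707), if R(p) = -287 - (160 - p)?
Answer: -166518253429/92763275160 ≈ -1.7951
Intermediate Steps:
R(p) = -447 + p (R(p) = -287 + (-160 + p) = -447 + p)
430687/(-239880) + R(316)/(-386707) = 430687/(-239880) + (-447 + 316)/(-386707) = 430687*(-1/239880) - 131*(-1/386707) = -430687/239880 + 131/386707 = -166518253429/92763275160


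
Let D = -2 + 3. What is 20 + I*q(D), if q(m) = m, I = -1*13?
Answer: 7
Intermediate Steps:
I = -13
D = 1
20 + I*q(D) = 20 - 13*1 = 20 - 13 = 7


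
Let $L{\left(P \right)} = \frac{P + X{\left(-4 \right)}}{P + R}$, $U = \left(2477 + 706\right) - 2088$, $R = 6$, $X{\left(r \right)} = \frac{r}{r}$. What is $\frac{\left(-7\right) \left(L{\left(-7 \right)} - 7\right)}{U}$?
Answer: $\frac{7}{1095} \approx 0.0063927$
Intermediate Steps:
$X{\left(r \right)} = 1$
$U = 1095$ ($U = 3183 - 2088 = 1095$)
$L{\left(P \right)} = \frac{1 + P}{6 + P}$ ($L{\left(P \right)} = \frac{P + 1}{P + 6} = \frac{1 + P}{6 + P}$)
$\frac{\left(-7\right) \left(L{\left(-7 \right)} - 7\right)}{U} = \frac{\left(-7\right) \left(\frac{1 - 7}{6 - 7} - 7\right)}{1095} = - 7 \left(\frac{1}{-1} \left(-6\right) - 7\right) \frac{1}{1095} = - 7 \left(\left(-1\right) \left(-6\right) - 7\right) \frac{1}{1095} = - 7 \left(6 - 7\right) \frac{1}{1095} = \left(-7\right) \left(-1\right) \frac{1}{1095} = 7 \cdot \frac{1}{1095} = \frac{7}{1095}$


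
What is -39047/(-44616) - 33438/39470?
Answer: 24657641/880496760 ≈ 0.028004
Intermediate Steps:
-39047/(-44616) - 33438/39470 = -39047*(-1/44616) - 33438*1/39470 = 39047/44616 - 16719/19735 = 24657641/880496760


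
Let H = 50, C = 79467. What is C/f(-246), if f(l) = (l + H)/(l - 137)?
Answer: 30435861/196 ≈ 1.5529e+5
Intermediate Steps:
f(l) = (50 + l)/(-137 + l) (f(l) = (l + 50)/(l - 137) = (50 + l)/(-137 + l))
C/f(-246) = 79467/(((50 - 246)/(-137 - 246))) = 79467/((-196/(-383))) = 79467/((-1/383*(-196))) = 79467/(196/383) = 79467*(383/196) = 30435861/196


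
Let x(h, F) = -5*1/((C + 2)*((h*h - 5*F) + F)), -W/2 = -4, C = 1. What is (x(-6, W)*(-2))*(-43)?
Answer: -215/6 ≈ -35.833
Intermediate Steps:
W = 8 (W = -2*(-4) = 8)
x(h, F) = -5/(-12*F + 3*h**2) (x(h, F) = -5*1/((1 + 2)*((h*h - 5*F) + F)) = -5*1/(3*((h**2 - 5*F) + F)) = -5*1/(3*(h**2 - 4*F)) = -5/(-12*F + 3*h**2))
(x(-6, W)*(-2))*(-43) = ((5/(3*(-1*(-6)**2 + 4*8)))*(-2))*(-43) = ((5/(3*(-1*36 + 32)))*(-2))*(-43) = ((5/(3*(-36 + 32)))*(-2))*(-43) = (((5/3)/(-4))*(-2))*(-43) = (((5/3)*(-1/4))*(-2))*(-43) = -5/12*(-2)*(-43) = (5/6)*(-43) = -215/6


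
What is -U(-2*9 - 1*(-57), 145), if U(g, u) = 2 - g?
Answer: 37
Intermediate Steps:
-U(-2*9 - 1*(-57), 145) = -(2 - (-2*9 - 1*(-57))) = -(2 - (-18 + 57)) = -(2 - 1*39) = -(2 - 39) = -1*(-37) = 37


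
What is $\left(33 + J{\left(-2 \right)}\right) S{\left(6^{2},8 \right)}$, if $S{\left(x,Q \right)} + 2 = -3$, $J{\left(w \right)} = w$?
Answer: $-155$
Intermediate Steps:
$S{\left(x,Q \right)} = -5$ ($S{\left(x,Q \right)} = -2 - 3 = -5$)
$\left(33 + J{\left(-2 \right)}\right) S{\left(6^{2},8 \right)} = \left(33 - 2\right) \left(-5\right) = 31 \left(-5\right) = -155$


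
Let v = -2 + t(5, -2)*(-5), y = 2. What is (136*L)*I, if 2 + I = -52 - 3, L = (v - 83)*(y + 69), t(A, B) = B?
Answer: 41279400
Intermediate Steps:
v = 8 (v = -2 - 2*(-5) = -2 + 10 = 8)
L = -5325 (L = (8 - 83)*(2 + 69) = -75*71 = -5325)
I = -57 (I = -2 + (-52 - 3) = -2 - 55 = -57)
(136*L)*I = (136*(-5325))*(-57) = -724200*(-57) = 41279400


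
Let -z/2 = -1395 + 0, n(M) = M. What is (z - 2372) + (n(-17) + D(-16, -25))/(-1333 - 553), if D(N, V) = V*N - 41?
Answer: 394003/943 ≈ 417.82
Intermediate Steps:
D(N, V) = -41 + N*V (D(N, V) = N*V - 41 = -41 + N*V)
z = 2790 (z = -2*(-1395 + 0) = -2*(-1395) = 2790)
(z - 2372) + (n(-17) + D(-16, -25))/(-1333 - 553) = (2790 - 2372) + (-17 + (-41 - 16*(-25)))/(-1333 - 553) = 418 + (-17 + (-41 + 400))/(-1886) = 418 + (-17 + 359)*(-1/1886) = 418 + 342*(-1/1886) = 418 - 171/943 = 394003/943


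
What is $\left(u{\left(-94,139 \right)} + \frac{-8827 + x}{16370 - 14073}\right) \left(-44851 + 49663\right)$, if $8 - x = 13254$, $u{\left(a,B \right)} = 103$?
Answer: $\frac{1032260616}{2297} \approx 4.494 \cdot 10^{5}$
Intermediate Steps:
$x = -13246$ ($x = 8 - 13254 = -13246$)
$\left(u{\left(-94,139 \right)} + \frac{-8827 + x}{16370 - 14073}\right) \left(-44851 + 49663\right) = \left(103 + \frac{-8827 - 13246}{16370 - 14073}\right) \left(-44851 + 49663\right) = \left(103 - \frac{22073}{2297}\right) 4812 = \frac{214518}{2297} \cdot 4812 = \frac{1032260616}{2297}$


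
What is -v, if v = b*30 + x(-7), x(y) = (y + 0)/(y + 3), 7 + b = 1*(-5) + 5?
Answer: 833/4 ≈ 208.25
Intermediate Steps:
b = -7 (b = -7 + (1*(-5) + 5) = -7 + (-5 + 5) = -7 + 0 = -7)
x(y) = y/(3 + y)
v = -833/4 (v = -7*30 - 7/(3 - 7) = -210 - 7/(-4) = -210 - 7*(-¼) = -210 + 7/4 = -833/4 ≈ -208.25)
-v = -1*(-833/4) = 833/4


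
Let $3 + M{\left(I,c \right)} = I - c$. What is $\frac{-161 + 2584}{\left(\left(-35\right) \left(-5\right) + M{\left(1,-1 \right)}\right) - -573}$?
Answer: $\frac{2423}{747} \approx 3.2436$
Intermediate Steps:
$M{\left(I,c \right)} = -3 + I - c$ ($M{\left(I,c \right)} = -3 + \left(I - c\right) = -3 + I - c$)
$\frac{-161 + 2584}{\left(\left(-35\right) \left(-5\right) + M{\left(1,-1 \right)}\right) - -573} = \frac{-161 + 2584}{\left(\left(-35\right) \left(-5\right) - 1\right) - -573} = \frac{2423}{\left(175 + \left(-3 + 1 + 1\right)\right) + \left(-643 + 1216\right)} = \frac{2423}{\left(175 - 1\right) + 573} = \frac{2423}{174 + 573} = \frac{2423}{747}$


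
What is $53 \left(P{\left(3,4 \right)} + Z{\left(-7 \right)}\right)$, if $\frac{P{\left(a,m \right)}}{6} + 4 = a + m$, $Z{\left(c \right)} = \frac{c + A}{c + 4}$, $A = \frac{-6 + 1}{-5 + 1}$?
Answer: $\frac{12667}{12} \approx 1055.6$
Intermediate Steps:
$A = \frac{5}{4}$ ($A = - \frac{5}{-4} = \left(-5\right) \left(- \frac{1}{4}\right) = \frac{5}{4} \approx 1.25$)
$Z{\left(c \right)} = \frac{\frac{5}{4} + c}{4 + c}$ ($Z{\left(c \right)} = \frac{c + \frac{5}{4}}{c + 4} = \frac{\frac{5}{4} + c}{4 + c}$)
$P{\left(a,m \right)} = -24 + 6 a + 6 m$ ($P{\left(a,m \right)} = -24 + 6 \left(a + m\right) = -24 + \left(6 a + 6 m\right) = -24 + 6 a + 6 m$)
$53 \left(P{\left(3,4 \right)} + Z{\left(-7 \right)}\right) = 53 \left(\left(-24 + 6 \cdot 3 + 6 \cdot 4\right) + \frac{\frac{5}{4} - 7}{4 - 7}\right) = 53 \left(\left(-24 + 18 + 24\right) + \frac{1}{-3} \left(- \frac{23}{4}\right)\right) = 53 \left(18 - - \frac{23}{12}\right) = 53 \left(18 + \frac{23}{12}\right) = 53 \cdot \frac{239}{12} = \frac{12667}{12}$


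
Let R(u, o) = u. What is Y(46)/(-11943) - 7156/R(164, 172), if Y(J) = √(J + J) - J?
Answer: -21364141/489663 - 2*√23/11943 ≈ -43.631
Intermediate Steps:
Y(J) = -J + √2*√J (Y(J) = √(2*J) - J = √2*√J - J = -J + √2*√J)
Y(46)/(-11943) - 7156/R(164, 172) = (-1*46 + √2*√46)/(-11943) - 7156/164 = (-46 + 2*√23)*(-1/11943) - 7156*1/164 = (46/11943 - 2*√23/11943) - 1789/41 = -21364141/489663 - 2*√23/11943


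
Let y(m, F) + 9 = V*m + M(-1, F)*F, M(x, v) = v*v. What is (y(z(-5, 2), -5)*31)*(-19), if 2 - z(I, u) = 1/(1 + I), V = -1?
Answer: 321005/4 ≈ 80251.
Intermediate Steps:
M(x, v) = v**2
z(I, u) = 2 - 1/(1 + I)
y(m, F) = -9 + F**3 - m (y(m, F) = -9 + (-m + F**2*F) = -9 + (-m + F**3) = -9 + (F**3 - m) = -9 + F**3 - m)
(y(z(-5, 2), -5)*31)*(-19) = ((-9 + (-5)**3 - (1 + 2*(-5))/(1 - 5))*31)*(-19) = ((-9 - 125 - (1 - 10)/(-4))*31)*(-19) = ((-9 - 125 - (-1)*(-9)/4)*31)*(-19) = ((-9 - 125 - 1*9/4)*31)*(-19) = ((-9 - 125 - 9/4)*31)*(-19) = -545/4*31*(-19) = -16895/4*(-19) = 321005/4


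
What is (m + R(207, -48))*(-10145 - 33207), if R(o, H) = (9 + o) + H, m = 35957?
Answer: -1566091000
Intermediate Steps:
R(o, H) = 9 + H + o
(m + R(207, -48))*(-10145 - 33207) = (35957 + (9 - 48 + 207))*(-10145 - 33207) = (35957 + 168)*(-43352) = 36125*(-43352) = -1566091000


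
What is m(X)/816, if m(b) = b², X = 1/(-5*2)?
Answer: 1/81600 ≈ 1.2255e-5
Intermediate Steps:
X = -⅒ (X = 1/(-10) = -⅒ ≈ -0.10000)
m(X)/816 = (-⅒)²/816 = (1/100)*(1/816) = 1/81600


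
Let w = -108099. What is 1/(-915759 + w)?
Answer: -1/1023858 ≈ -9.7670e-7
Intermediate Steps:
1/(-915759 + w) = 1/(-915759 - 108099) = 1/(-1023858) = -1/1023858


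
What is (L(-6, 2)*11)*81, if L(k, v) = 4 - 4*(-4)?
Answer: 17820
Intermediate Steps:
L(k, v) = 20 (L(k, v) = 4 + 16 = 20)
(L(-6, 2)*11)*81 = (20*11)*81 = 220*81 = 17820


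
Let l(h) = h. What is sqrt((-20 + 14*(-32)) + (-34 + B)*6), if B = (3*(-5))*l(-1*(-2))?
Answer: 2*I*sqrt(213) ≈ 29.189*I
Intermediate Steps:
B = -30 (B = (3*(-5))*(-1*(-2)) = -15*2 = -30)
sqrt((-20 + 14*(-32)) + (-34 + B)*6) = sqrt((-20 + 14*(-32)) + (-34 - 30)*6) = sqrt((-20 - 448) - 64*6) = sqrt(-468 - 384) = sqrt(-852) = 2*I*sqrt(213)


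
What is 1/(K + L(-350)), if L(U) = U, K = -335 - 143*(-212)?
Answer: 1/29631 ≈ 3.3748e-5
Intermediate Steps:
K = 29981 (K = -335 + 30316 = 29981)
1/(K + L(-350)) = 1/(29981 - 350) = 1/29631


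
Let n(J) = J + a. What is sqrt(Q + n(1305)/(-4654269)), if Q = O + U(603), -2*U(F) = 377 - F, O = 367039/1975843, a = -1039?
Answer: 2*sqrt(265886881125059390886705853)/3065368274589 ≈ 10.639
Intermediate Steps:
O = 367039/1975843 (O = 367039*(1/1975843) = 367039/1975843 ≈ 0.18576)
n(J) = -1039 + J (n(J) = J - 1039 = -1039 + J)
U(F) = -377/2 + F/2 (U(F) = -(377 - F)/2 = -377/2 + F/2)
Q = 223637298/1975843 (Q = 367039/1975843 + (-377/2 + (1/2)*603) = 367039/1975843 + (-377/2 + 603/2) = 367039/1975843 + 113 = 223637298/1975843 ≈ 113.19)
sqrt(Q + n(1305)/(-4654269)) = sqrt(223637298/1975843 + (-1039 + 1305)/(-4654269)) = sqrt(223637298/1975843 + 266*(-1/4654269)) = sqrt(223637298/1975843 - 266/4654269) = sqrt(1040867617750924/9196104823767) = 2*sqrt(265886881125059390886705853)/3065368274589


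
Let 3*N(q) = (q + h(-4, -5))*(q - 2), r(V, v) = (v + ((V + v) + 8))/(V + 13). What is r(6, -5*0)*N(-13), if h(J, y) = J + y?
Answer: 1540/19 ≈ 81.053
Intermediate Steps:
r(V, v) = (8 + V + 2*v)/(13 + V) (r(V, v) = (v + (8 + V + v))/(13 + V) = (8 + V + 2*v)/(13 + V))
N(q) = (-9 + q)*(-2 + q)/3 (N(q) = ((q + (-4 - 5))*(q - 2))/3 = ((q - 9)*(-2 + q))/3 = ((-9 + q)*(-2 + q))/3 = (-9 + q)*(-2 + q)/3)
r(6, -5*0)*N(-13) = ((8 + 6 + 2*(-5*0))/(13 + 6))*(6 - 11/3*(-13) + (⅓)*(-13)²) = ((8 + 6 + 2*0)/19)*(6 + 143/3 + (⅓)*169) = ((8 + 6 + 0)/19)*(6 + 143/3 + 169/3) = ((1/19)*14)*110 = (14/19)*110 = 1540/19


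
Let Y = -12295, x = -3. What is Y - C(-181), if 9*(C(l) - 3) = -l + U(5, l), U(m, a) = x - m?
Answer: -110855/9 ≈ -12317.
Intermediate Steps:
U(m, a) = -3 - m
C(l) = 19/9 - l/9 (C(l) = 3 + (-l + (-3 - 1*5))/9 = 3 + (-l + (-3 - 5))/9 = 3 + (-l - 8)/9 = 3 + (-8 - l)/9 = 3 + (-8/9 - l/9) = 19/9 - l/9)
Y - C(-181) = -12295 - (19/9 - 1/9*(-181)) = -12295 - (19/9 + 181/9) = -12295 - 1*200/9 = -12295 - 200/9 = -110855/9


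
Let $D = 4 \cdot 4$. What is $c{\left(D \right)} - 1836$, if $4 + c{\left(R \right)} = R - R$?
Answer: $-1840$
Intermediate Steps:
$D = 16$
$c{\left(R \right)} = -4$ ($c{\left(R \right)} = -4 + \left(R - R\right) = -4 + 0 = -4$)
$c{\left(D \right)} - 1836 = -4 - 1836 = -1840$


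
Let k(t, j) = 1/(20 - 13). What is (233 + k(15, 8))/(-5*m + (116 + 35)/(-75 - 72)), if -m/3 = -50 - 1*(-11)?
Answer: -17136/43073 ≈ -0.39784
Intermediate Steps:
k(t, j) = 1/7
m = 117 (m = -3*(-50 - 1*(-11)) = -3*(-50 + 11) = -3*(-39) = 117)
(233 + k(15, 8))/(-5*m + (116 + 35)/(-75 - 72)) = (233 + 1/7)/(-5*117 + (116 + 35)/(-75 - 72)) = 1632/(7*(-585 + 151/(-147))) = 1632/(7*(-585 + 151*(-1/147))) = 1632/(7*(-585 - 151/147)) = 1632/(7*(-86146/147)) = (1632/7)*(-147/86146) = -17136/43073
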